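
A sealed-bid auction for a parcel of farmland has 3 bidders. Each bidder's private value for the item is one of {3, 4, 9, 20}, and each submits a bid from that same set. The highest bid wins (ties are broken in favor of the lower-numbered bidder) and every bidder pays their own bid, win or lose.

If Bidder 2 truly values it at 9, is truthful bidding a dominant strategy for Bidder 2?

Consider the case where Bidder 1 bids 3 and Bidder 3 bids 3.
Truthful bid 9: wins, pays 9, utility 9 - 9 = 0.
Bid 4 instead: wins, pays 4, utility 9 - 4 = 5.
Since 5 > 0, bidding 4 is strictly better here, so truthful bidding is not dominant.

No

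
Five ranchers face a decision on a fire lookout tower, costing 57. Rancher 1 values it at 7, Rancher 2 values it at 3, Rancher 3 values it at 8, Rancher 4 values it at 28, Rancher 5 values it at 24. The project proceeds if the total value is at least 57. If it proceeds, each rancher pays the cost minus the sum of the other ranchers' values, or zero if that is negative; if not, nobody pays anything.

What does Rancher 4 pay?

Total value 70 ≥ cost 57, so the project is built.
The other ranchers' values sum to 42.
Cost minus that sum is 57 - 42 = 15.

15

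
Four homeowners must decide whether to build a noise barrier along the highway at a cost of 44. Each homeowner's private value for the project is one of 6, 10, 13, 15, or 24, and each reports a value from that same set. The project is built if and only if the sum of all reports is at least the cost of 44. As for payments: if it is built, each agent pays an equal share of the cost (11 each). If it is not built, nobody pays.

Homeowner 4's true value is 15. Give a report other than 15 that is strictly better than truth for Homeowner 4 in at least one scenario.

24

Suppose Homeowner 1 reports 6, Homeowner 2 reports 6 and Homeowner 3 reports 10.
Report 15: project not built, utility 0.
Report 24: project built, pays 11, utility 15 - 11 = 4.
So reporting 24 beats truth here (4 > 0).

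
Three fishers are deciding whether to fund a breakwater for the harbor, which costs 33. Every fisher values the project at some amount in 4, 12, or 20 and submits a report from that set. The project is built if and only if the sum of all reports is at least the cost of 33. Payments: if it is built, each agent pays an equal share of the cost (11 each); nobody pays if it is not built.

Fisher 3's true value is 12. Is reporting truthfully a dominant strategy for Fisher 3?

No

Consider the case where Fisher 1 reports 4 and Fisher 2 reports 12.
Truthful report 12: project not built, utility 0.
Report 20 instead: project built, pays 11, utility 12 - 11 = 1.
Since 1 > 0, reporting 20 is strictly better here, so truthful reporting is not dominant.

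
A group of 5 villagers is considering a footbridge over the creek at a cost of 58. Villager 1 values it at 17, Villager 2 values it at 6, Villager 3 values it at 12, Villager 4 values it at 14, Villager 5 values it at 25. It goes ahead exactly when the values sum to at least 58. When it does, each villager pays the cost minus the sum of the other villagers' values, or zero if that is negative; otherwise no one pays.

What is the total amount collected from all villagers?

10

Total value 74 ≥ cost 58, so it is built.
Villager 1: others sum to 57; max(0, 58 - 57) = 1.
Villager 2: others sum to 68; max(0, 58 - 68) = 0.
Villager 3: others sum to 62; max(0, 58 - 62) = 0.
Villager 4: others sum to 60; max(0, 58 - 60) = 0.
Villager 5: others sum to 49; max(0, 58 - 49) = 9.
Total collected = 1 + 0 + 0 + 0 + 9 = 10.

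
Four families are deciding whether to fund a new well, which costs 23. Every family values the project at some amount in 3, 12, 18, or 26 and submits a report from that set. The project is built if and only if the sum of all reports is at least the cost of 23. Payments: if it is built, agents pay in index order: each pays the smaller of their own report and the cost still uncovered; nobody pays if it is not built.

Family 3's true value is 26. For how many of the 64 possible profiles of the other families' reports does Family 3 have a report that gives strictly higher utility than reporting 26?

9

Others report (3, 3, 12): truth gives 9; report 12 gives 14 > 9. Violating.
Others report (3, 3, 18): truth gives 9; report 3 gives 23 > 9. Violating.
Others report (3, 3, 26): truth gives 9; report 3 gives 23 > 9. Violating.
Others report (3, 12, 12): truth gives 18; report 3 gives 23 > 18. Violating.
Others report (3, 3, 3): truth gives 9; no alternative beats it.
Others report (3, 12, 3): truth gives 18; no alternative beats it.
(Checking all 64 profiles: 9 have a profitable deviation, 55 do not.)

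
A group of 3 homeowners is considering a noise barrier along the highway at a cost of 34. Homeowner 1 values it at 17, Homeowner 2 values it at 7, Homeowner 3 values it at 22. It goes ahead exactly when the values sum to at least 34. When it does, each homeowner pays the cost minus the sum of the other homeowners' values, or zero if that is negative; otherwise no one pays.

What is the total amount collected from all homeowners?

15

Total value 46 ≥ cost 34, so it is built.
Homeowner 1: others sum to 29; max(0, 34 - 29) = 5.
Homeowner 2: others sum to 39; max(0, 34 - 39) = 0.
Homeowner 3: others sum to 24; max(0, 34 - 24) = 10.
Total collected = 5 + 0 + 10 = 15.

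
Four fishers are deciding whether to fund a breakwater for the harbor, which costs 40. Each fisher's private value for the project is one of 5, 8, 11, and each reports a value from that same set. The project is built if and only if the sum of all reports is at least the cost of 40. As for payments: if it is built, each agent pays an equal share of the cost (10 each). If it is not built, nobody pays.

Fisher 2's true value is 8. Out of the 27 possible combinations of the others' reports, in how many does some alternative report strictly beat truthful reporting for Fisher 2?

Others report (11, 11, 11): truth gives -2; report 5 gives 0 > -2. Violating.
Others report (5, 5, 5): truth gives 0; no alternative beats it.
Others report (5, 5, 8): truth gives 0; no alternative beats it.
(Checking all 27 profiles: 1 has a profitable deviation, 26 do not.)

1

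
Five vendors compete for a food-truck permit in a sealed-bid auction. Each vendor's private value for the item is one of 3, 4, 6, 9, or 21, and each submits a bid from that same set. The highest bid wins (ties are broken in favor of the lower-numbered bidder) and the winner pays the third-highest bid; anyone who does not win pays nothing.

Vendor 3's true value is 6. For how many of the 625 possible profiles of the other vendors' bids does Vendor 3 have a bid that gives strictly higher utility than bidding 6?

64

Others bid (3, 3, 3, 9): truth gives 0; bid 9 gives 3 > 0. Violating.
Others bid (3, 3, 3, 21): truth gives 0; bid 21 gives 3 > 0. Violating.
Others bid (3, 3, 4, 9): truth gives 0; bid 9 gives 2 > 0. Violating.
Others bid (3, 3, 4, 21): truth gives 0; bid 21 gives 2 > 0. Violating.
Others bid (3, 3, 3, 3): truth gives 3; no alternative beats it.
Others bid (3, 3, 3, 4): truth gives 3; no alternative beats it.
(Checking all 625 profiles: 64 have a profitable deviation, 561 do not.)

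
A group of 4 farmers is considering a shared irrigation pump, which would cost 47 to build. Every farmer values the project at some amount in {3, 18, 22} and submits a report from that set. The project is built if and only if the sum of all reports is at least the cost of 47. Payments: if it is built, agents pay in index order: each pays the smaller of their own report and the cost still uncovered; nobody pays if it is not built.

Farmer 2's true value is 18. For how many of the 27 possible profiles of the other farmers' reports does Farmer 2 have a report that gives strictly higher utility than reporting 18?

11

Others report (3, 22, 22): truth gives 0; report 3 gives 15 > 0. Violating.
Others report (18, 18, 18): truth gives 0; report 3 gives 15 > 0. Violating.
Others report (18, 18, 22): truth gives 0; report 3 gives 15 > 0. Violating.
Others report (18, 22, 18): truth gives 0; report 3 gives 15 > 0. Violating.
Others report (3, 3, 3): truth gives 0; no alternative beats it.
Others report (3, 3, 18): truth gives 0; no alternative beats it.
(Checking all 27 profiles: 11 have a profitable deviation, 16 do not.)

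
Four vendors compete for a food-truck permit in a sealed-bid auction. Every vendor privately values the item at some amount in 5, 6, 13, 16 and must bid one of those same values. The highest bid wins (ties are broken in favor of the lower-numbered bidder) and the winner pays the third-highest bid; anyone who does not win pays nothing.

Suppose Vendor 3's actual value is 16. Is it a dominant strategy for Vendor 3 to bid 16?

Yes

Check each profile of the others' bids and compare truth against every alternative bid.
Others bid (5, 5, 16): truth gives 11, best alternative gives 0.
Others bid (5, 13, 5): truth gives 11, best alternative gives 0.
Others bid (13, 5, 5): truth gives 11, best alternative gives 0.
Others bid (5, 6, 16): truth gives 10, best alternative gives 0.
Others bid (5, 13, 6): truth gives 10, best alternative gives 0.
Others bid (6, 5, 16): truth gives 10, best alternative gives 0.
(Remaining 58 profiles checked similarly; truth is weakly best in each.)
In every case the truthful bid is at least as good as any alternative, so it is a dominant strategy.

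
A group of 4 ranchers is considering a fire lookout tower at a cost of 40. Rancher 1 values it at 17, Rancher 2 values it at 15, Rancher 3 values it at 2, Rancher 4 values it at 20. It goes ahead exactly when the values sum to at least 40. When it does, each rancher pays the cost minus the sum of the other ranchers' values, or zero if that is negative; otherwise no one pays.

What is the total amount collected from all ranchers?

10

Total value 54 ≥ cost 40, so it is built.
Rancher 1: others sum to 37; max(0, 40 - 37) = 3.
Rancher 2: others sum to 39; max(0, 40 - 39) = 1.
Rancher 3: others sum to 52; max(0, 40 - 52) = 0.
Rancher 4: others sum to 34; max(0, 40 - 34) = 6.
Total collected = 3 + 1 + 0 + 6 = 10.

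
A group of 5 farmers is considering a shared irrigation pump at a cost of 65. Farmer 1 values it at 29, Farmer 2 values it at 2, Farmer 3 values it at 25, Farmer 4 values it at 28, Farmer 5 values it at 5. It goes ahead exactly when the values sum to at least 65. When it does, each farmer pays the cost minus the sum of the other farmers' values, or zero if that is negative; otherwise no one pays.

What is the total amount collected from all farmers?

Total value 89 ≥ cost 65, so it is built.
Farmer 1: others sum to 60; max(0, 65 - 60) = 5.
Farmer 2: others sum to 87; max(0, 65 - 87) = 0.
Farmer 3: others sum to 64; max(0, 65 - 64) = 1.
Farmer 4: others sum to 61; max(0, 65 - 61) = 4.
Farmer 5: others sum to 84; max(0, 65 - 84) = 0.
Total collected = 5 + 0 + 1 + 4 + 0 = 10.

10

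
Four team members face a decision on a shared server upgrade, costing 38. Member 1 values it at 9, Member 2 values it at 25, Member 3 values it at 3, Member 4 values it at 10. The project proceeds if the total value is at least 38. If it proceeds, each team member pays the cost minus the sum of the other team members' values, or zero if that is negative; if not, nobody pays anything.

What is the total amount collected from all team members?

Total value 47 ≥ cost 38, so it is built.
Member 1: others sum to 38; max(0, 38 - 38) = 0.
Member 2: others sum to 22; max(0, 38 - 22) = 16.
Member 3: others sum to 44; max(0, 38 - 44) = 0.
Member 4: others sum to 37; max(0, 38 - 37) = 1.
Total collected = 0 + 16 + 0 + 1 = 17.

17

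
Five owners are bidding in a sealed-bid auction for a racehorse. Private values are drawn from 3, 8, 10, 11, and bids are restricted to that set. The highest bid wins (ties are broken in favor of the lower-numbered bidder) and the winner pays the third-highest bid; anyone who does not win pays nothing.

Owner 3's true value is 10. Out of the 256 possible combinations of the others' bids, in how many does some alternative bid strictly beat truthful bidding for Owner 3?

Others bid (3, 3, 3, 11): truth gives 0; bid 11 gives 7 > 0. Violating.
Others bid (3, 3, 8, 11): truth gives 0; bid 11 gives 2 > 0. Violating.
Others bid (3, 3, 11, 3): truth gives 0; bid 11 gives 7 > 0. Violating.
Others bid (3, 3, 11, 8): truth gives 0; bid 11 gives 2 > 0. Violating.
Others bid (3, 3, 3, 3): truth gives 7; no alternative beats it.
Others bid (3, 3, 3, 8): truth gives 7; no alternative beats it.
(Checking all 256 profiles: 32 have a profitable deviation, 224 do not.)

32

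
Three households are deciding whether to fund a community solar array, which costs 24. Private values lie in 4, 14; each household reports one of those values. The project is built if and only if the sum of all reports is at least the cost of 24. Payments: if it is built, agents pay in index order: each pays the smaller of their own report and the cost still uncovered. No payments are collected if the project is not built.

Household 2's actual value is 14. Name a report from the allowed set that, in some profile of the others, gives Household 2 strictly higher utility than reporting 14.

4

Suppose Household 1 reports 14 and Household 3 reports 14.
Report 14: project built, pays 10, utility 14 - 10 = 4.
Report 4: project built, pays 4, utility 14 - 4 = 10.
So reporting 4 beats truth here (10 > 4).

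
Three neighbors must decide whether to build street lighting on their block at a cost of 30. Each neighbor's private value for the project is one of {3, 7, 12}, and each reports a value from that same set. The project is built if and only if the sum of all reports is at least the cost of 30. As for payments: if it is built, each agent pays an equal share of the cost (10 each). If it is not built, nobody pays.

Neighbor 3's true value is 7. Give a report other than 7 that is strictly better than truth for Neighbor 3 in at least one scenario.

Suppose Neighbor 1 reports 12 and Neighbor 2 reports 12.
Report 7: project built, pays 10, utility 7 - 10 = -3.
Report 3: project not built, utility 0.
So reporting 3 beats truth here (0 > -3).

3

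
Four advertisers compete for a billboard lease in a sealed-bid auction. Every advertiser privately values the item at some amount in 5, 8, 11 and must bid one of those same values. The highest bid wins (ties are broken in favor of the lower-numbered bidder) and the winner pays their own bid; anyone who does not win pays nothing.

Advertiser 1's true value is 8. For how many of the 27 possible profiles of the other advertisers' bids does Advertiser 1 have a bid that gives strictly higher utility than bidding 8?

Others bid (5, 5, 5): truth gives 0; bid 5 gives 3 > 0. Violating.
Others bid (5, 5, 8): truth gives 0; no alternative beats it.
Others bid (5, 5, 11): truth gives 0; no alternative beats it.
(Checking all 27 profiles: 1 has a profitable deviation, 26 do not.)

1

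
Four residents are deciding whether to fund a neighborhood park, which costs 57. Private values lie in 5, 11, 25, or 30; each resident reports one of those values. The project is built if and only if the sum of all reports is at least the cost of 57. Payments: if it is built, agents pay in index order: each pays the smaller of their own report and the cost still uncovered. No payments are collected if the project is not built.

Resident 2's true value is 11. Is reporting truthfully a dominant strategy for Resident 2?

No

Consider the case where Resident 1 reports 5, Resident 3 reports 25 and Resident 4 reports 25.
Truthful report 11: project built, pays 11, utility 11 - 11 = 0.
Report 5 instead: project built, pays 5, utility 11 - 5 = 6.
Since 6 > 0, reporting 5 is strictly better here, so truthful reporting is not dominant.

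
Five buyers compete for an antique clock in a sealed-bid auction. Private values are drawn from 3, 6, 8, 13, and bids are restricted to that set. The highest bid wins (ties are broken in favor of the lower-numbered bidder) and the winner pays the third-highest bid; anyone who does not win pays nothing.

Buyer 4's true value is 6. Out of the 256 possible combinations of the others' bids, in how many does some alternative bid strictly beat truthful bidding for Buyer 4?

Others bid (3, 3, 3, 8): truth gives 0; bid 8 gives 3 > 0. Violating.
Others bid (3, 3, 3, 13): truth gives 0; bid 13 gives 3 > 0. Violating.
Others bid (3, 3, 6, 3): truth gives 0; bid 8 gives 3 > 0. Violating.
Others bid (3, 3, 8, 3): truth gives 0; bid 13 gives 3 > 0. Violating.
Others bid (3, 3, 3, 3): truth gives 3; no alternative beats it.
Others bid (3, 3, 3, 6): truth gives 3; no alternative beats it.
(Checking all 256 profiles: 8 have a profitable deviation, 248 do not.)

8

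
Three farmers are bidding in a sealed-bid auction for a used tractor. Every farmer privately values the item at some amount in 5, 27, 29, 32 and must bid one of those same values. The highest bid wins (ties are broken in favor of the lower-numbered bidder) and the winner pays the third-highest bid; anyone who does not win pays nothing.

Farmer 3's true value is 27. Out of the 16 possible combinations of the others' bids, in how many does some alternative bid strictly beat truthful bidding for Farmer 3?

4

Others bid (5, 27): truth gives 0; bid 29 gives 22 > 0. Violating.
Others bid (5, 29): truth gives 0; bid 32 gives 22 > 0. Violating.
Others bid (27, 5): truth gives 0; bid 29 gives 22 > 0. Violating.
Others bid (29, 5): truth gives 0; bid 32 gives 22 > 0. Violating.
Others bid (5, 5): truth gives 22; no alternative beats it.
Others bid (5, 32): truth gives 0; no alternative beats it.
(Checking all 16 profiles: 4 have a profitable deviation, 12 do not.)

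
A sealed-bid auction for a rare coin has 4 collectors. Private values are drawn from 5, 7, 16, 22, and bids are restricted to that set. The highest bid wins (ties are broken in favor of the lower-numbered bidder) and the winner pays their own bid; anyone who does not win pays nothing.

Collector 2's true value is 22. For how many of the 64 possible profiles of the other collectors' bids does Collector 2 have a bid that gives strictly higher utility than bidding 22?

18

Others bid (5, 5, 5): truth gives 0; bid 7 gives 15 > 0. Violating.
Others bid (5, 5, 7): truth gives 0; bid 7 gives 15 > 0. Violating.
Others bid (5, 5, 16): truth gives 0; bid 16 gives 6 > 0. Violating.
Others bid (5, 7, 5): truth gives 0; bid 7 gives 15 > 0. Violating.
Others bid (5, 5, 22): truth gives 0; no alternative beats it.
Others bid (5, 7, 22): truth gives 0; no alternative beats it.
(Checking all 64 profiles: 18 have a profitable deviation, 46 do not.)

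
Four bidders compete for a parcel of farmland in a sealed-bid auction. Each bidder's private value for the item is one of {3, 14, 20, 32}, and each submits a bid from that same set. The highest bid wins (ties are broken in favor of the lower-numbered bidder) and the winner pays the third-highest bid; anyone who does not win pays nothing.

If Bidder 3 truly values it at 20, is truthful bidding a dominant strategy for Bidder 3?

Consider the case where Bidder 1 bids 3, Bidder 2 bids 3 and Bidder 4 bids 32.
Truthful bid 20: loses, pays 0, utility 0.
Bid 32 instead: wins, pays 3, utility 20 - 3 = 17.
Since 17 > 0, bidding 32 is strictly better here, so truthful bidding is not dominant.

No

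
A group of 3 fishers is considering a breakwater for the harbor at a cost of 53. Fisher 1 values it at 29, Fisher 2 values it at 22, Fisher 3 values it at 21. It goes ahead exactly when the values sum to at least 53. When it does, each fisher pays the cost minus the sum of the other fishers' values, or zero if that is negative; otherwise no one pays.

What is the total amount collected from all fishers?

15

Total value 72 ≥ cost 53, so it is built.
Fisher 1: others sum to 43; max(0, 53 - 43) = 10.
Fisher 2: others sum to 50; max(0, 53 - 50) = 3.
Fisher 3: others sum to 51; max(0, 53 - 51) = 2.
Total collected = 10 + 3 + 2 = 15.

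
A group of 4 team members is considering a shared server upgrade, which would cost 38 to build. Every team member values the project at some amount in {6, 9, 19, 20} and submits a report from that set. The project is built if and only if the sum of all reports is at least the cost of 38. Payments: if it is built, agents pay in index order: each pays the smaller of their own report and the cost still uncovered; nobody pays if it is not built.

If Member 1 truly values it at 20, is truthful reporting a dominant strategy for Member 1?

Consider the case where Member 2 reports 6, Member 3 reports 6 and Member 4 reports 9.
Truthful report 20: project built, pays 20, utility 20 - 20 = 0.
Report 19 instead: project built, pays 19, utility 20 - 19 = 1.
Since 1 > 0, reporting 19 is strictly better here, so truthful reporting is not dominant.

No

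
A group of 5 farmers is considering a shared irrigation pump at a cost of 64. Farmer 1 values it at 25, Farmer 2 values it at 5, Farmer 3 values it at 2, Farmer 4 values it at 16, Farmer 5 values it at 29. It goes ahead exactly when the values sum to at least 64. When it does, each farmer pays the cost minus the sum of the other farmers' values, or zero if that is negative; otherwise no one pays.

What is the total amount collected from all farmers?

31

Total value 77 ≥ cost 64, so it is built.
Farmer 1: others sum to 52; max(0, 64 - 52) = 12.
Farmer 2: others sum to 72; max(0, 64 - 72) = 0.
Farmer 3: others sum to 75; max(0, 64 - 75) = 0.
Farmer 4: others sum to 61; max(0, 64 - 61) = 3.
Farmer 5: others sum to 48; max(0, 64 - 48) = 16.
Total collected = 12 + 0 + 0 + 3 + 16 = 31.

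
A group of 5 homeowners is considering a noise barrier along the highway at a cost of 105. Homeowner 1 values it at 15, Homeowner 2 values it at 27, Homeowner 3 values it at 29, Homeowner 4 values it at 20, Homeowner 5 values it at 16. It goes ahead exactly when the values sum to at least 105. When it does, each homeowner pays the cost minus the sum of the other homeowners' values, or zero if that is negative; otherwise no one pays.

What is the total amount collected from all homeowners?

97

Total value 107 ≥ cost 105, so it is built.
Homeowner 1: others sum to 92; max(0, 105 - 92) = 13.
Homeowner 2: others sum to 80; max(0, 105 - 80) = 25.
Homeowner 3: others sum to 78; max(0, 105 - 78) = 27.
Homeowner 4: others sum to 87; max(0, 105 - 87) = 18.
Homeowner 5: others sum to 91; max(0, 105 - 91) = 14.
Total collected = 13 + 25 + 27 + 18 + 14 = 97.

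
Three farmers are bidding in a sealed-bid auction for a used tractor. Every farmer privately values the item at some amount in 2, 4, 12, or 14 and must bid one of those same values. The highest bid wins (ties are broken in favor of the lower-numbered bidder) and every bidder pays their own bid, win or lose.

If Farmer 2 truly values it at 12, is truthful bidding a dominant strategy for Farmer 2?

No

Consider the case where Farmer 1 bids 2 and Farmer 3 bids 2.
Truthful bid 12: wins, pays 12, utility 12 - 12 = 0.
Bid 4 instead: wins, pays 4, utility 12 - 4 = 8.
Since 8 > 0, bidding 4 is strictly better here, so truthful bidding is not dominant.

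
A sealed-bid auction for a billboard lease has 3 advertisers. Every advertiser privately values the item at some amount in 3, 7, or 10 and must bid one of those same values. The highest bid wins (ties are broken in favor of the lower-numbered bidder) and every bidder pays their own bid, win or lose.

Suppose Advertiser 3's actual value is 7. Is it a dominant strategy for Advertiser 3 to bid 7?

Consider the case where Advertiser 1 bids 3 and Advertiser 2 bids 7.
Truthful bid 7: loses but pays 7, utility -7.
Bid 3 instead: loses but pays 3, utility -3.
Since -3 > -7, bidding 3 is strictly better here, so truthful bidding is not dominant.

No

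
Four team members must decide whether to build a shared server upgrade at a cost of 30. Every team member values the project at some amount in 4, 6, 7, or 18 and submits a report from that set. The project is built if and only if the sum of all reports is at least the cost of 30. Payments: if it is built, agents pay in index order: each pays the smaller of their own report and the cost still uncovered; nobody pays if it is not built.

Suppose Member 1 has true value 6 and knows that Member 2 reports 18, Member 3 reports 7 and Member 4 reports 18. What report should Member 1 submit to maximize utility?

4

Report 4: project built, pays 4, utility 6 - 4 = 2.
Report 6: project built, pays 6, utility 6 - 6 = 0.
Report 7: project built, pays 7, utility 6 - 7 = -1.
Report 18: project built, pays 18, utility 6 - 18 = -12.
The best choice is 4 with utility 2.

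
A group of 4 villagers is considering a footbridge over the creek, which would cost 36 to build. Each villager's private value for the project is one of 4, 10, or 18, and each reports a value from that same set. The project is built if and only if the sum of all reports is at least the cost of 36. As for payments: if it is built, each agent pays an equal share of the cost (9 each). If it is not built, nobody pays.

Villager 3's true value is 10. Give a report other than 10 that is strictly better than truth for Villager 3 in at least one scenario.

18

Suppose Villager 1 reports 4, Villager 2 reports 4 and Villager 4 reports 10.
Report 10: project not built, utility 0.
Report 18: project built, pays 9, utility 10 - 9 = 1.
So reporting 18 beats truth here (1 > 0).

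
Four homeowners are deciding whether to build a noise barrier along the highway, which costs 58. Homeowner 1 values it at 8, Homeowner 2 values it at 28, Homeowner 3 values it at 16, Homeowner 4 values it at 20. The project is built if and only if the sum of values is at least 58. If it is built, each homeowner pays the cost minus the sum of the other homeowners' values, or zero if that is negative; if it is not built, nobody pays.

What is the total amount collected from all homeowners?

22

Total value 72 ≥ cost 58, so it is built.
Homeowner 1: others sum to 64; max(0, 58 - 64) = 0.
Homeowner 2: others sum to 44; max(0, 58 - 44) = 14.
Homeowner 3: others sum to 56; max(0, 58 - 56) = 2.
Homeowner 4: others sum to 52; max(0, 58 - 52) = 6.
Total collected = 0 + 14 + 2 + 6 = 22.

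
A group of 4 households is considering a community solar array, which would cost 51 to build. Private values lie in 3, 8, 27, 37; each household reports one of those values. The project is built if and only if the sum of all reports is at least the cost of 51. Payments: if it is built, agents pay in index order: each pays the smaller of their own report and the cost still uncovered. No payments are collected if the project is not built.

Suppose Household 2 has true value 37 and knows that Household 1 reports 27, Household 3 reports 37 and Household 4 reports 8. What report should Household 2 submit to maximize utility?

Report 3: project built, pays 3, utility 37 - 3 = 34.
Report 8: project built, pays 8, utility 37 - 8 = 29.
Report 27: project built, pays 24, utility 37 - 24 = 13.
Report 37: project built, pays 24, utility 37 - 24 = 13.
The best choice is 3 with utility 34.

3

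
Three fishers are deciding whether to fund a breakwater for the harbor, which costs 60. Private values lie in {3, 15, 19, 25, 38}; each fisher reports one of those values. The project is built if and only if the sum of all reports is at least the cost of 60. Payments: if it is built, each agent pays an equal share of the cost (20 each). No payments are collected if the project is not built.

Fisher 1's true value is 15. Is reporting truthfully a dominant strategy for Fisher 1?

No

Consider the case where Fisher 2 reports 15 and Fisher 3 reports 38.
Truthful report 15: project built, pays 20, utility 15 - 20 = -5.
Report 3 instead: project not built, utility 0.
Since 0 > -5, reporting 3 is strictly better here, so truthful reporting is not dominant.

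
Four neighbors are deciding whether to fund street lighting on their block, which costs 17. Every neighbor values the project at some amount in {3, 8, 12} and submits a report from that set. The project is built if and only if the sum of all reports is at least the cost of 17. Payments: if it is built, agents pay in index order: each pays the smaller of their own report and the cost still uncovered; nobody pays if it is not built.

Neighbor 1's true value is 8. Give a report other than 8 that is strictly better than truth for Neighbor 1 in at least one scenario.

3

Suppose Neighbor 2 reports 3, Neighbor 3 reports 3 and Neighbor 4 reports 8.
Report 8: project built, pays 8, utility 8 - 8 = 0.
Report 3: project built, pays 3, utility 8 - 3 = 5.
So reporting 3 beats truth here (5 > 0).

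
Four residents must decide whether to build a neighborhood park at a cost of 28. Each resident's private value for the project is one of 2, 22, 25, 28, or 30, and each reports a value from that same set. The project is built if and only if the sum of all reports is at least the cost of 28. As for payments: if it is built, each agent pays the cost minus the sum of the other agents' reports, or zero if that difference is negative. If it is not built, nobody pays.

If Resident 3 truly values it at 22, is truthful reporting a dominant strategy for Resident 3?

Check each profile of the others' reports and compare truth against every alternative report.
Others report (2, 2, 25): truth gives 22, best alternative gives 22.
Others report (2, 2, 28): truth gives 22, best alternative gives 22.
Others report (2, 2, 30): truth gives 22, best alternative gives 22.
Others report (2, 22, 22): truth gives 22, best alternative gives 22.
Others report (2, 22, 25): truth gives 22, best alternative gives 22.
Others report (2, 22, 28): truth gives 22, best alternative gives 22.
(Remaining 119 profiles checked similarly; truth is weakly best in each.)
In every case the truthful report is at least as good as any alternative, so it is a dominant strategy.

Yes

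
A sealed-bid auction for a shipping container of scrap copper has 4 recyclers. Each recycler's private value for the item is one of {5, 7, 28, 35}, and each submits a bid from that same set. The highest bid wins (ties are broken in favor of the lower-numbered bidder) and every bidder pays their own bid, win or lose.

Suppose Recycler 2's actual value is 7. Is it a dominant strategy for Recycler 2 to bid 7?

Consider the case where Recycler 1 bids 5, Recycler 3 bids 5 and Recycler 4 bids 28.
Truthful bid 7: loses but pays 7, utility -7.
Bid 5 instead: loses but pays 5, utility -5.
Since -5 > -7, bidding 5 is strictly better here, so truthful bidding is not dominant.

No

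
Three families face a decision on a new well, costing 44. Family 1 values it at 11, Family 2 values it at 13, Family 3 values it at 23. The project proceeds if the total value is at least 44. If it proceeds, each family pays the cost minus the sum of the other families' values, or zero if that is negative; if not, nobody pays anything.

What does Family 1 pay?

8

Total value 47 ≥ cost 44, so the project is built.
The other families' values sum to 36.
Cost minus that sum is 44 - 36 = 8.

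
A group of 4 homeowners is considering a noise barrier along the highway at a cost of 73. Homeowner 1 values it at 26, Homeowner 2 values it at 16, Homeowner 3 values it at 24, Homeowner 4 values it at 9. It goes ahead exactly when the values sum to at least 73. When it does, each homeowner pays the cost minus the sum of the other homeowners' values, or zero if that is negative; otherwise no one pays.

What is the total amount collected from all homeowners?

67

Total value 75 ≥ cost 73, so it is built.
Homeowner 1: others sum to 49; max(0, 73 - 49) = 24.
Homeowner 2: others sum to 59; max(0, 73 - 59) = 14.
Homeowner 3: others sum to 51; max(0, 73 - 51) = 22.
Homeowner 4: others sum to 66; max(0, 73 - 66) = 7.
Total collected = 24 + 14 + 22 + 7 = 67.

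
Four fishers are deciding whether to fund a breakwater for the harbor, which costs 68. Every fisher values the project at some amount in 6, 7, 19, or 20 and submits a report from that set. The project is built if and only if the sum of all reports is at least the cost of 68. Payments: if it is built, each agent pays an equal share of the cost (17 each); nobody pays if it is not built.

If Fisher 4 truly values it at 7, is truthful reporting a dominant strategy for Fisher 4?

Check each profile of the others' reports and compare truth against every alternative report.
Others report (6, 6, 6): truth gives 0, best alternative gives 0.
Others report (6, 6, 7): truth gives 0, best alternative gives 0.
Others report (6, 6, 19): truth gives 0, best alternative gives 0.
Others report (6, 6, 20): truth gives 0, best alternative gives 0.
Others report (6, 7, 6): truth gives 0, best alternative gives 0.
Others report (6, 7, 7): truth gives 0, best alternative gives 0.
(Remaining 58 profiles checked similarly; truth is weakly best in each.)
In every case the truthful report is at least as good as any alternative, so it is a dominant strategy.

Yes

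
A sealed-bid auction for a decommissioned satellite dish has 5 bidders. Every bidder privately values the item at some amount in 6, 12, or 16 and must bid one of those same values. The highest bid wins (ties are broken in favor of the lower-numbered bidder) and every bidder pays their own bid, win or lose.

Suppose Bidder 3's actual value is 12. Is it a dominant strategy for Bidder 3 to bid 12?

No

Consider the case where Bidder 1 bids 6, Bidder 2 bids 6, Bidder 4 bids 6 and Bidder 5 bids 16.
Truthful bid 12: loses but pays 12, utility -12.
Bid 6 instead: loses but pays 6, utility -6.
Since -6 > -12, bidding 6 is strictly better here, so truthful bidding is not dominant.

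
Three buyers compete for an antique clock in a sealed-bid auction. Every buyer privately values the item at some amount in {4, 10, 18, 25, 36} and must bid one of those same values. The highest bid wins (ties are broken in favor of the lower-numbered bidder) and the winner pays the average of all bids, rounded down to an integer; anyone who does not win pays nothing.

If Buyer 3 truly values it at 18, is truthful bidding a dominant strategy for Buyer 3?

Consider the case where Buyer 1 bids 4 and Buyer 2 bids 4.
Truthful bid 18: wins, pays 8, utility 18 - 8 = 10.
Bid 10 instead: wins, pays 6, utility 18 - 6 = 12.
Since 12 > 10, bidding 10 is strictly better here, so truthful bidding is not dominant.

No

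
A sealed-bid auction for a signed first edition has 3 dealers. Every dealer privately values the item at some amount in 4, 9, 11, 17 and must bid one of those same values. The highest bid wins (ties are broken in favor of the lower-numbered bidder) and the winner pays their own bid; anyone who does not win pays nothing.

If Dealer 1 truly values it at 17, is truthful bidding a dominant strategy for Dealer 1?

No

Consider the case where Dealer 2 bids 4 and Dealer 3 bids 4.
Truthful bid 17: wins, pays 17, utility 17 - 17 = 0.
Bid 4 instead: wins, pays 4, utility 17 - 4 = 13.
Since 13 > 0, bidding 4 is strictly better here, so truthful bidding is not dominant.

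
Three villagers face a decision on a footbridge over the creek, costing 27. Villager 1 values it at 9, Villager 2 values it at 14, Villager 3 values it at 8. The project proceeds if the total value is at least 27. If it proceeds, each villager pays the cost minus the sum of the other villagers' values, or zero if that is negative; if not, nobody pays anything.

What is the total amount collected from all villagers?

Total value 31 ≥ cost 27, so it is built.
Villager 1: others sum to 22; max(0, 27 - 22) = 5.
Villager 2: others sum to 17; max(0, 27 - 17) = 10.
Villager 3: others sum to 23; max(0, 27 - 23) = 4.
Total collected = 5 + 10 + 4 = 19.

19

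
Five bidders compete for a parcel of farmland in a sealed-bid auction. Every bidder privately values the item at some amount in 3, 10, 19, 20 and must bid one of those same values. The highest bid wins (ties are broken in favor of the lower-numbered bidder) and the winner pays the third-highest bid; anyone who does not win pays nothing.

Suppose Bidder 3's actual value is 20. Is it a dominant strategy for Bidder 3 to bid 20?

Check each profile of the others' bids and compare truth against every alternative bid.
Others bid (3, 3, 3, 20): truth gives 17, best alternative gives 0.
Others bid (3, 3, 20, 3): truth gives 17, best alternative gives 0.
Others bid (3, 19, 3, 3): truth gives 17, best alternative gives 0.
Others bid (19, 3, 3, 3): truth gives 17, best alternative gives 0.
Others bid (3, 3, 10, 20): truth gives 10, best alternative gives 0.
Others bid (3, 3, 20, 10): truth gives 10, best alternative gives 0.
(Remaining 250 profiles checked similarly; truth is weakly best in each.)
In every case the truthful bid is at least as good as any alternative, so it is a dominant strategy.

Yes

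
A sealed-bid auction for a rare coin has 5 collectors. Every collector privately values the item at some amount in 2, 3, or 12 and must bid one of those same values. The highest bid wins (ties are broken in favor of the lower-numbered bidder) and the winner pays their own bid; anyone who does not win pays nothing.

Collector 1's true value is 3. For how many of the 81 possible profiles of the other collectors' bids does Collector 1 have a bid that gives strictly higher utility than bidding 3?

Others bid (2, 2, 2, 2): truth gives 0; bid 2 gives 1 > 0. Violating.
Others bid (2, 2, 2, 3): truth gives 0; no alternative beats it.
Others bid (2, 2, 2, 12): truth gives 0; no alternative beats it.
(Checking all 81 profiles: 1 has a profitable deviation, 80 do not.)

1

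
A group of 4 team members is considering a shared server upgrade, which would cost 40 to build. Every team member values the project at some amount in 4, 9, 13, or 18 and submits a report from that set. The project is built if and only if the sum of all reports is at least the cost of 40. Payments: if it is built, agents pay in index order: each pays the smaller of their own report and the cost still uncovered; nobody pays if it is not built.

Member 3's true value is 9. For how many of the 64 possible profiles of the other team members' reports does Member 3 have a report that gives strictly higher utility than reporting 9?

Others report (4, 18, 18): truth gives 0; report 4 gives 5 > 0. Violating.
Others report (9, 9, 18): truth gives 0; report 4 gives 5 > 0. Violating.
Others report (9, 13, 18): truth gives 0; report 4 gives 5 > 0. Violating.
Others report (9, 18, 9): truth gives 0; report 4 gives 5 > 0. Violating.
Others report (4, 4, 4): truth gives 0; no alternative beats it.
Others report (4, 4, 9): truth gives 0; no alternative beats it.
(Checking all 64 profiles: 19 have a profitable deviation, 45 do not.)

19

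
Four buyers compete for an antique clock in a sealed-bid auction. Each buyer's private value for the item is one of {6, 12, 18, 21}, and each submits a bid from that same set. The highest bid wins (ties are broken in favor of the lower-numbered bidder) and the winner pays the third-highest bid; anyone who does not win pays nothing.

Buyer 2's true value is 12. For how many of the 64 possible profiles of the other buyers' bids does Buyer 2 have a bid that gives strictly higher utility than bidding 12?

6

Others bid (6, 6, 18): truth gives 0; bid 18 gives 6 > 0. Violating.
Others bid (6, 6, 21): truth gives 0; bid 21 gives 6 > 0. Violating.
Others bid (6, 18, 6): truth gives 0; bid 18 gives 6 > 0. Violating.
Others bid (6, 21, 6): truth gives 0; bid 21 gives 6 > 0. Violating.
Others bid (6, 6, 6): truth gives 6; no alternative beats it.
Others bid (6, 6, 12): truth gives 6; no alternative beats it.
(Checking all 64 profiles: 6 have a profitable deviation, 58 do not.)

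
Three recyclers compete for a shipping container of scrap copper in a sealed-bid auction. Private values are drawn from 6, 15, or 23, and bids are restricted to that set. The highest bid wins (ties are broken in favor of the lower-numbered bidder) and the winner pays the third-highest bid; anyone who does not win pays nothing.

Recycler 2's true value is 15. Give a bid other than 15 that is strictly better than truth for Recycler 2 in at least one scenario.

23

Suppose Recycler 1 bids 6 and Recycler 3 bids 23.
Bid 15: loses, pays 0, utility 0.
Bid 23: wins, pays 6, utility 15 - 6 = 9.
So bidding 23 beats truth here (9 > 0).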